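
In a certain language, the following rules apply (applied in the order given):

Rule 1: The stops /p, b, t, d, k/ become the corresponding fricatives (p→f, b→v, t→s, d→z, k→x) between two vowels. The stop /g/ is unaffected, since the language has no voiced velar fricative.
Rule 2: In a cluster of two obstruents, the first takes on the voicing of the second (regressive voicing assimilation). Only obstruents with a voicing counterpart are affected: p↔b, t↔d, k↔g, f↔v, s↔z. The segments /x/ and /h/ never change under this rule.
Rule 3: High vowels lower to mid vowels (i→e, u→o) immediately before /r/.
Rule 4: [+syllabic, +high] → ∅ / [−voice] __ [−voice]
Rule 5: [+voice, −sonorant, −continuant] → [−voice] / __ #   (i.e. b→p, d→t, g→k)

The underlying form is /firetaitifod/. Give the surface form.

feresaisfot

Rule 1 (intervocalic spirantization): /t/ is a stop between vowels /e/ and /a/, so it spirantizes to the fricative [s]. /t/ is a stop between vowels /i/ and /i/, so it spirantizes to the fricative [s]. /firetaitifod/ → firesaisifod.
Rule 2 (regressive voicing assimilation): no segment meets the environment; /firesaisifod/ is unchanged.
Rule 3 (pre-rhotic lowering): /i/ is a high vowel immediately before /r/, so it lowers to [e]. /firesaisifod/ → feresaisifod.
Rule 4 (high vowel syncope): /i/ is a high vowel flanked by voiceless consonants /s/ and /f/, so it deletes. /feresaisifod/ → feresaisfod.
Rule 5 (final devoicing): /d/ is a voiced stop in word-final position, so it devoices to [t]. /feresaisfod/ → feresaisfot.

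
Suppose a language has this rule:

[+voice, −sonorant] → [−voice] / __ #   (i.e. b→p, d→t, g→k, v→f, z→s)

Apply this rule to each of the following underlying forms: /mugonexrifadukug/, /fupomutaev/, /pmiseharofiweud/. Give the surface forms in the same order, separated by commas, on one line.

/mugonexrifadukug/: /g/ is a voiced obstruent in word-final position, so it devoices to [k]. → [mugonexrifadukuk].
/fupomutaev/: /v/ is a voiced obstruent in word-final position, so it devoices to [f]. → [fupomutaef].
/pmiseharofiweud/: /d/ is a voiced obstruent in word-final position, so it devoices to [t]. → [pmiseharofiweut].

mugonexrifadukuk, fupomutaef, pmiseharofiweut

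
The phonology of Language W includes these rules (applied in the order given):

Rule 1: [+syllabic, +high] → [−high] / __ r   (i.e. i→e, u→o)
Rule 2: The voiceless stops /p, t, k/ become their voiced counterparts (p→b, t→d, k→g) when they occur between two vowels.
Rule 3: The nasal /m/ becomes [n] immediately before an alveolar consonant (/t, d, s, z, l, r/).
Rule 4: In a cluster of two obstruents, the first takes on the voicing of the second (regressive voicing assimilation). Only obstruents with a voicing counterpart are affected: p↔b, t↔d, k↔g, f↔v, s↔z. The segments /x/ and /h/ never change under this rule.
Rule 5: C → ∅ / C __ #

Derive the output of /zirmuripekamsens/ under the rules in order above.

zermoribegansen

Rule 1 (pre-rhotic lowering): /i/ is a high vowel immediately before /r/, so it lowers to [e]. /u/ is a high vowel immediately before /r/, so it lowers to [o]. /zirmuripekamsens/ → zermoripekamsens.
Rule 2 (intervocalic voicing): /p/ is a voiceless stop between vowels /i/ and /e/, so it voices to [b]. /k/ is a voiceless stop between vowels /e/ and /a/, so it voices to [g]. /zermoripekamsens/ → zermoribegamsens.
Rule 3 (nasal place assimilation): /m/ precedes the alveolar consonant /s/, so it assimilates in place to [n]. /zermoribegamsens/ → zermoribegansens.
Rule 4 (regressive voicing assimilation): no segment meets the environment; /zermoribegansens/ is unchanged.
Rule 5 (final cluster simplification): /s/ is the second consonant of a word-final cluster /ns/, so it deletes. /zermoribegansens/ → zermoribegansen.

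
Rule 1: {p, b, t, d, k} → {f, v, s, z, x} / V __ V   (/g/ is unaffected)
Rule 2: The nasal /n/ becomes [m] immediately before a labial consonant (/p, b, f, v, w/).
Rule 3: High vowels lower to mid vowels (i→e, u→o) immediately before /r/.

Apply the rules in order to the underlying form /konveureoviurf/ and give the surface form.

Rule 1 (intervocalic spirantization): no segment meets the environment; /konveureoviurf/ is unchanged.
Rule 2 (nasal place assimilation): /n/ precedes the labial consonant /v/, so it assimilates in place to [m]. /konveureoviurf/ → komveureoviurf.
Rule 3 (pre-rhotic lowering): /u/ is a high vowel immediately before /r/, so it lowers to [o]. /u/ is a high vowel immediately before /r/, so it lowers to [o]. /komveureoviurf/ → komveoreoviorf.

komveoreoviorf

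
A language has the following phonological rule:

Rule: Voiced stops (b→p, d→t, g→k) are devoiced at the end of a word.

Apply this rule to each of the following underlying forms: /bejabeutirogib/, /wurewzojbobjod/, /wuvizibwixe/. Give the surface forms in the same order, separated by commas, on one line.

/bejabeutirogib/: /b/ is a voiced stop in word-final position, so it devoices to [p]. → [bejabeutirogip].
/wurewzojbobjod/: /d/ is a voiced stop in word-final position, so it devoices to [t]. → [wurewzojbobjot].
/wuvizibwixe/: the rule's environment is not met; surfaces unchanged as [wuvizibwixe].

bejabeutirogip, wurewzojbobjot, wuvizibwixe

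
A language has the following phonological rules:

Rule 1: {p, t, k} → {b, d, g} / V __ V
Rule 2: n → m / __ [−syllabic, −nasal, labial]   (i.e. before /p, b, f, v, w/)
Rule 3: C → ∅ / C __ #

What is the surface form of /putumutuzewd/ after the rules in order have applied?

pudumuduzew

Rule 1 (intervocalic voicing): /t/ is a voiceless stop between vowels /u/ and /u/, so it voices to [d]. /t/ is a voiceless stop between vowels /u/ and /u/, so it voices to [d]. /putumutuzewd/ → pudumuduzewd.
Rule 2 (nasal place assimilation): no segment meets the environment; /pudumuduzewd/ is unchanged.
Rule 3 (final cluster simplification): /d/ is the second consonant of a word-final cluster /wd/, so it deletes. /pudumuduzewd/ → pudumuduzew.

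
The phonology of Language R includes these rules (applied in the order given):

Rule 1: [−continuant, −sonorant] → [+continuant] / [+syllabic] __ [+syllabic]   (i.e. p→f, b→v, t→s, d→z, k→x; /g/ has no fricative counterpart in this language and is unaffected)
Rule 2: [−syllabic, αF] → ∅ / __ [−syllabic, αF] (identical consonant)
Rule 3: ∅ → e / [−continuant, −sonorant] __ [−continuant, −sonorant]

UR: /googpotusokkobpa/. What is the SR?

Rule 1 (intervocalic spirantization): /t/ is a stop between vowels /o/ and /u/, so it spirantizes to the fricative [s]. /googpotusokkobpa/ → googposusokkobpa.
Rule 2 (degemination): /kk/ is a geminate; the first /k/ deletes. /googposusokkobpa/ → googposusokobpa.
Rule 3 (stop-cluster e-epenthesis): /g/ and /p/ form a stop–stop cluster, so [e] is inserted between them. /b/ and /p/ form a stop–stop cluster, so [e] is inserted between them. /googposusokobpa/ → googeposusokobepa.

googeposusokobepa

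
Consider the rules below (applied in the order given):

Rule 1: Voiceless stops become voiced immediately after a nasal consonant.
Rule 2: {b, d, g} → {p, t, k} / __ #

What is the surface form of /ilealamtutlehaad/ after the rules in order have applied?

Rule 1 (post-nasal voicing): /t/ is a voiceless stop immediately after the nasal /m/, so it voices to [d]. /ilealamtutlehaad/ → ilealamdutlehaad.
Rule 2 (final devoicing): /d/ is a voiced stop in word-final position, so it devoices to [t]. /ilealamdutlehaad/ → ilealamdutlehaat.

ilealamdutlehaat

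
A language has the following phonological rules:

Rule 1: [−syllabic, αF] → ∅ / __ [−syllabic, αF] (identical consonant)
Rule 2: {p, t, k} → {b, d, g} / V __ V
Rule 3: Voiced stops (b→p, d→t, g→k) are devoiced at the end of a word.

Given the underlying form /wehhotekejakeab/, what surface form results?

Rule 1 (degemination): /hh/ is a geminate; the first /h/ deletes. /wehhotekejakeab/ → wehotekejakeab.
Rule 2 (intervocalic voicing): /t/ is a voiceless stop between vowels /o/ and /e/, so it voices to [d]. /k/ is a voiceless stop between vowels /e/ and /e/, so it voices to [g]. /k/ is a voiceless stop between vowels /a/ and /e/, so it voices to [g]. /wehotekejakeab/ → wehodegejageab.
Rule 3 (final devoicing): /b/ is a voiced stop in word-final position, so it devoices to [p]. /wehodegejageab/ → wehodegejageap.

wehodegejageap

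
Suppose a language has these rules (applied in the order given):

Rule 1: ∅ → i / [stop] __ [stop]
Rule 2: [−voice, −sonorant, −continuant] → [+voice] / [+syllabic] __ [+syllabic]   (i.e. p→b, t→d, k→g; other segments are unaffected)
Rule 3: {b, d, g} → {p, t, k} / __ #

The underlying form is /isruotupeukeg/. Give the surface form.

isruodubeugek

Rule 1 (stop-cluster i-epenthesis): no segment meets the environment; /isruotupeukeg/ is unchanged.
Rule 2 (intervocalic voicing): /t/ is a voiceless stop between vowels /o/ and /u/, so it voices to [d]. /p/ is a voiceless stop between vowels /u/ and /e/, so it voices to [b]. /k/ is a voiceless stop between vowels /u/ and /e/, so it voices to [g]. /isruotupeukeg/ → isruodubeugeg.
Rule 3 (final devoicing): /g/ is a voiced stop in word-final position, so it devoices to [k]. /isruodubeugeg/ → isruodubeugek.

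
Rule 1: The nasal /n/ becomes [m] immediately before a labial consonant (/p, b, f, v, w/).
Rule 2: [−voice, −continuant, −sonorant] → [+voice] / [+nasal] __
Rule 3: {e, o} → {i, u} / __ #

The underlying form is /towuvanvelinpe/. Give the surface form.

Rule 1 (nasal place assimilation): /n/ precedes the labial consonant /v/, so it assimilates in place to [m]. /n/ precedes the labial consonant /p/, so it assimilates in place to [m]. /towuvanvelinpe/ → towuvamvelimpe.
Rule 2 (post-nasal voicing): /p/ is a voiceless stop immediately after the nasal /m/, so it voices to [b]. /towuvamvelimpe/ → towuvamvelimbe.
Rule 3 (final vowel raising): /e/ is a mid vowel in word-final position, so it raises to [i]. /towuvamvelimbe/ → towuvamvelimbi.

towuvamvelimbi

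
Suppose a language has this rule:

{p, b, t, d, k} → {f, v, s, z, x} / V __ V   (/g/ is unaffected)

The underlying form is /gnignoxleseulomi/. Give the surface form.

No segment of /gnignoxleseulomi/ meets the structural description of the rule, so the form surfaces unchanged.

gnignoxleseulomi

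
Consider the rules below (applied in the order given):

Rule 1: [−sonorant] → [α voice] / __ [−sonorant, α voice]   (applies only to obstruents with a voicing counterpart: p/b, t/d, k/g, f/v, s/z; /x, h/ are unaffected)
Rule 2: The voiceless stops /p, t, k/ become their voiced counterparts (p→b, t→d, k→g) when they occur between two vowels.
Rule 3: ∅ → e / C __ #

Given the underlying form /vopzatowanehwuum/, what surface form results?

vobzadowanehwuume

Rule 1 (regressive voicing assimilation): /p/ precedes the voiced obstruent /z/, so it voices to [b] by assimilation. /vopzatowanehwuum/ → vobzatowanehwuum.
Rule 2 (intervocalic voicing): /t/ is a voiceless stop between vowels /a/ and /o/, so it voices to [d]. /vobzatowanehwuum/ → vobzadowanehwuum.
Rule 3 (final e-epenthesis): the form ends in the consonant /m/, so [e] is inserted word-finally. /vobzadowanehwuum/ → vobzadowanehwuume.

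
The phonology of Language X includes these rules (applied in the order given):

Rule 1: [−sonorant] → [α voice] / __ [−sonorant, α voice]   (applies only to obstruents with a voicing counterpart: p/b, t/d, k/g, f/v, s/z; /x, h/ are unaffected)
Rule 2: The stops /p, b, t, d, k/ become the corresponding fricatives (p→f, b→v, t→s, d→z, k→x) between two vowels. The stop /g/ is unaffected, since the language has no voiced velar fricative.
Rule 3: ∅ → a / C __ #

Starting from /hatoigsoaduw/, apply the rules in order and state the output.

hasoiksoazuwa

Rule 1 (regressive voicing assimilation): /g/ precedes the voiceless obstruent /s/, so it devoices to [k] by assimilation. /hatoigsoaduw/ → hatoiksoaduw.
Rule 2 (intervocalic spirantization): /t/ is a stop between vowels /a/ and /o/, so it spirantizes to the fricative [s]. /d/ is a stop between vowels /a/ and /u/, so it spirantizes to the fricative [z]. /hatoiksoaduw/ → hasoiksoazuw.
Rule 3 (final a-epenthesis): the form ends in the consonant /w/, so [a] is inserted word-finally. /hasoiksoazuw/ → hasoiksoazuwa.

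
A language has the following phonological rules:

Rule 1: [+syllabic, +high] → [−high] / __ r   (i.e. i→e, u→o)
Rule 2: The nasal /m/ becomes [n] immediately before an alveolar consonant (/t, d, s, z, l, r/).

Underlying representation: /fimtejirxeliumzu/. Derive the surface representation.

Rule 1 (pre-rhotic lowering): /i/ is a high vowel immediately before /r/, so it lowers to [e]. /fimtejirxeliumzu/ → fimtejerxeliumzu.
Rule 2 (nasal place assimilation): /m/ precedes the alveolar consonant /t/, so it assimilates in place to [n]. /m/ precedes the alveolar consonant /z/, so it assimilates in place to [n]. /fimtejerxeliumzu/ → fintejerxeliunzu.

fintejerxeliunzu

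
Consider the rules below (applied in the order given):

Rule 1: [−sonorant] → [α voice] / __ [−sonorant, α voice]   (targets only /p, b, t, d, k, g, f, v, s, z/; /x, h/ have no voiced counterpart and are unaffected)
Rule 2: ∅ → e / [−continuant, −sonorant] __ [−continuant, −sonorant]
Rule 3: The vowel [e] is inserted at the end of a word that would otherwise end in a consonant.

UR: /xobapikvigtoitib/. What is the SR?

Rule 1 (regressive voicing assimilation): /k/ precedes the voiced obstruent /v/, so it voices to [g] by assimilation. /g/ precedes the voiceless obstruent /t/, so it devoices to [k] by assimilation. /xobapikvigtoitib/ → xobapigviktoitib.
Rule 2 (stop-cluster e-epenthesis): /k/ and /t/ form a stop–stop cluster, so [e] is inserted between them. /xobapigviktoitib/ → xobapigviketoitib.
Rule 3 (final e-epenthesis): the form ends in the consonant /b/, so [e] is inserted word-finally. /xobapigviketoitib/ → xobapigviketoitibe.

xobapigviketoitibe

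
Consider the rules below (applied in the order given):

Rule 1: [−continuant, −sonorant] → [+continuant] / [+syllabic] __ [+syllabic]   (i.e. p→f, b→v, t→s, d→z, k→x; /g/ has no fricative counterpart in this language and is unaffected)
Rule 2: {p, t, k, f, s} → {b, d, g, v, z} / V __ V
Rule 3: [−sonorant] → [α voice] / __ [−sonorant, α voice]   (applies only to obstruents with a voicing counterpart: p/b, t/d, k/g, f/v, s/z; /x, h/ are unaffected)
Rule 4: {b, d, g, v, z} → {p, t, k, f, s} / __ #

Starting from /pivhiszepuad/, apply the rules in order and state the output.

pifhizzevuat

Rule 1 (intervocalic spirantization): /p/ is a stop between vowels /e/ and /u/, so it spirantizes to the fricative [f]. /pivhiszepuad/ → pivhiszefuad.
Rule 2 (intervocalic voicing): /f/ is a voiceless obstruent between vowels /e/ and /u/, so it voices to [v]. /pivhiszefuad/ → pivhiszevuad.
Rule 3 (regressive voicing assimilation): /v/ precedes the voiceless obstruent /h/, so it devoices to [f] by assimilation. /s/ precedes the voiced obstruent /z/, so it voices to [z] by assimilation. /pivhiszevuad/ → pifhizzevuad.
Rule 4 (final devoicing): /d/ is a voiced obstruent in word-final position, so it devoices to [t]. /pifhizzevuad/ → pifhizzevuat.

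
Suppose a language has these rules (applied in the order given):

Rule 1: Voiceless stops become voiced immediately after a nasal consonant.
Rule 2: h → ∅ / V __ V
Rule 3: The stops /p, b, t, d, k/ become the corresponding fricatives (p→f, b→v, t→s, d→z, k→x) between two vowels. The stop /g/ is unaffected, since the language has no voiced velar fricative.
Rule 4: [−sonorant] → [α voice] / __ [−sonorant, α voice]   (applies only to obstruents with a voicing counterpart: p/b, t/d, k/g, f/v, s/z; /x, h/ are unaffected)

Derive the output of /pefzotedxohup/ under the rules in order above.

pevzosetxoup

Rule 1 (post-nasal voicing): no segment meets the environment; /pefzotedxohup/ is unchanged.
Rule 2 (intervocalic h-deletion): /h/ occurs between vowels /o/ and /u/, so it deletes. /pefzotedxohup/ → pefzotedxoup.
Rule 3 (intervocalic spirantization): /t/ is a stop between vowels /o/ and /e/, so it spirantizes to the fricative [s]. /pefzotedxoup/ → pefzosedxoup.
Rule 4 (regressive voicing assimilation): /f/ precedes the voiced obstruent /z/, so it voices to [v] by assimilation. /d/ precedes the voiceless obstruent /x/, so it devoices to [t] by assimilation. /pefzosedxoup/ → pevzosetxoup.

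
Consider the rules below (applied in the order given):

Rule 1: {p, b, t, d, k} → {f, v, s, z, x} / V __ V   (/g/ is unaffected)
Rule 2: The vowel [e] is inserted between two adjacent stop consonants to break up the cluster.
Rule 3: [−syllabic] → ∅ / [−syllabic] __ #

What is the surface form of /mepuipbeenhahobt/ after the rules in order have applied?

mefuipebeenhahobet

Rule 1 (intervocalic spirantization): /p/ is a stop between vowels /e/ and /u/, so it spirantizes to the fricative [f]. /mepuipbeenhahobt/ → mefuipbeenhahobt.
Rule 2 (stop-cluster e-epenthesis): /p/ and /b/ form a stop–stop cluster, so [e] is inserted between them. /b/ and /t/ form a stop–stop cluster, so [e] is inserted between them. /mefuipbeenhahobt/ → mefuipebeenhahobet.
Rule 3 (final cluster simplification): no segment meets the environment; /mefuipebeenhahobet/ is unchanged.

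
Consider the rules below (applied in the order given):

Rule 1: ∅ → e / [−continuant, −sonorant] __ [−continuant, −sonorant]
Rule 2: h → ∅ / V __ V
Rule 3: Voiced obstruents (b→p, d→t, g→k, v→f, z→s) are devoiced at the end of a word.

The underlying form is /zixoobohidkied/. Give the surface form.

Rule 1 (stop-cluster e-epenthesis): /d/ and /k/ form a stop–stop cluster, so [e] is inserted between them. /zixoobohidkied/ → zixoobohidekied.
Rule 2 (intervocalic h-deletion): /h/ occurs between vowels /o/ and /i/, so it deletes. /zixoobohidekied/ → zixooboidekied.
Rule 3 (final devoicing): /d/ is a voiced obstruent in word-final position, so it devoices to [t]. /zixooboidekied/ → zixooboidekiet.

zixooboidekiet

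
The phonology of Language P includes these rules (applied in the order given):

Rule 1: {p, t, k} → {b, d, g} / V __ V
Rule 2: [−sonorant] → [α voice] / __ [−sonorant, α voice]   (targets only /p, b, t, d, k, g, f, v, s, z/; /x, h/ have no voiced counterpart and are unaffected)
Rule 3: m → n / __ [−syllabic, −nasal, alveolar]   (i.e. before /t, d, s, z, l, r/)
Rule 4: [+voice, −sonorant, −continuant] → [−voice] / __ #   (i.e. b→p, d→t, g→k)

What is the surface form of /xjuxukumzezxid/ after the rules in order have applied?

Rule 1 (intervocalic voicing): /k/ is a voiceless stop between vowels /u/ and /u/, so it voices to [g]. /xjuxukumzezxid/ → xjuxugumzezxid.
Rule 2 (regressive voicing assimilation): /z/ precedes the voiceless obstruent /x/, so it devoices to [s] by assimilation. /xjuxugumzezxid/ → xjuxugumzesxid.
Rule 3 (nasal place assimilation): /m/ precedes the alveolar consonant /z/, so it assimilates in place to [n]. /xjuxugumzesxid/ → xjuxugunzesxid.
Rule 4 (final devoicing): /d/ is a voiced stop in word-final position, so it devoices to [t]. /xjuxugunzesxid/ → xjuxugunzesxit.

xjuxugunzesxit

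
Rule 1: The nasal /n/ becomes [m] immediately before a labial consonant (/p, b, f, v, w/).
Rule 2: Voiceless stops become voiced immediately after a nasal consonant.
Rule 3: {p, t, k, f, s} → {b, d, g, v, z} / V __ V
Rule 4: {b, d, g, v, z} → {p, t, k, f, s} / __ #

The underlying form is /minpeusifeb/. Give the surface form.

Rule 1 (nasal place assimilation): /n/ precedes the labial consonant /p/, so it assimilates in place to [m]. /minpeusifeb/ → mimpeusifeb.
Rule 2 (post-nasal voicing): /p/ is a voiceless stop immediately after the nasal /m/, so it voices to [b]. /mimpeusifeb/ → mimbeusifeb.
Rule 3 (intervocalic voicing): /s/ is a voiceless obstruent between vowels /u/ and /i/, so it voices to [z]. /f/ is a voiceless obstruent between vowels /i/ and /e/, so it voices to [v]. /mimbeusifeb/ → mimbeuziveb.
Rule 4 (final devoicing): /b/ is a voiced obstruent in word-final position, so it devoices to [p]. /mimbeuziveb/ → mimbeuzivep.

mimbeuzivep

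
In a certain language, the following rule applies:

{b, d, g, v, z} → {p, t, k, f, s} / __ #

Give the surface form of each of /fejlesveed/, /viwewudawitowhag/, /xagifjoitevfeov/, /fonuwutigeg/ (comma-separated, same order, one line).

/fejlesveed/: /d/ is a voiced obstruent in word-final position, so it devoices to [t]. → [fejlesveet].
/viwewudawitowhag/: /g/ is a voiced obstruent in word-final position, so it devoices to [k]. → [viwewudawitowhak].
/xagifjoitevfeov/: /v/ is a voiced obstruent in word-final position, so it devoices to [f]. → [xagifjoitevfeof].
/fonuwutigeg/: /g/ is a voiced obstruent in word-final position, so it devoices to [k]. → [fonuwutigek].

fejlesveet, viwewudawitowhak, xagifjoitevfeof, fonuwutigek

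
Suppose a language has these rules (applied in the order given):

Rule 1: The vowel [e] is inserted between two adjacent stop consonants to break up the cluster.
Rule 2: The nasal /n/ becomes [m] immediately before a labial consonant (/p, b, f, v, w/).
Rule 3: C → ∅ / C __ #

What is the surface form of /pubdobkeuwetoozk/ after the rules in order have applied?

pubedobekeuwetooz

Rule 1 (stop-cluster e-epenthesis): /b/ and /d/ form a stop–stop cluster, so [e] is inserted between them. /b/ and /k/ form a stop–stop cluster, so [e] is inserted between them. /pubdobkeuwetoozk/ → pubedobekeuwetoozk.
Rule 2 (nasal place assimilation): no segment meets the environment; /pubedobekeuwetoozk/ is unchanged.
Rule 3 (final cluster simplification): /k/ is the second consonant of a word-final cluster /zk/, so it deletes. /pubedobekeuwetoozk/ → pubedobekeuwetooz.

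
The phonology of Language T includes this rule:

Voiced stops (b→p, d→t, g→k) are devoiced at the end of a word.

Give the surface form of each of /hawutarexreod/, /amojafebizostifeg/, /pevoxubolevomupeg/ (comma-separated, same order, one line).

/hawutarexreod/: /d/ is a voiced stop in word-final position, so it devoices to [t]. → [hawutarexreot].
/amojafebizostifeg/: /g/ is a voiced stop in word-final position, so it devoices to [k]. → [amojafebizostifek].
/pevoxubolevomupeg/: /g/ is a voiced stop in word-final position, so it devoices to [k]. → [pevoxubolevomupek].

hawutarexreot, amojafebizostifek, pevoxubolevomupek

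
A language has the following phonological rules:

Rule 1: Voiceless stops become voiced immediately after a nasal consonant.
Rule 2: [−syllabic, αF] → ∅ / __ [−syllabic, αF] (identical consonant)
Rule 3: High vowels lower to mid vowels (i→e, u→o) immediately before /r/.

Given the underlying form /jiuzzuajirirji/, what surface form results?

Rule 1 (post-nasal voicing): no segment meets the environment; /jiuzzuajirirji/ is unchanged.
Rule 2 (degemination): /zz/ is a geminate; the first /z/ deletes. /jiuzzuajirirji/ → jiuzuajirirji.
Rule 3 (pre-rhotic lowering): /i/ is a high vowel immediately before /r/, so it lowers to [e]. /i/ is a high vowel immediately before /r/, so it lowers to [e]. /jiuzuajirirji/ → jiuzuajererji.

jiuzuajererji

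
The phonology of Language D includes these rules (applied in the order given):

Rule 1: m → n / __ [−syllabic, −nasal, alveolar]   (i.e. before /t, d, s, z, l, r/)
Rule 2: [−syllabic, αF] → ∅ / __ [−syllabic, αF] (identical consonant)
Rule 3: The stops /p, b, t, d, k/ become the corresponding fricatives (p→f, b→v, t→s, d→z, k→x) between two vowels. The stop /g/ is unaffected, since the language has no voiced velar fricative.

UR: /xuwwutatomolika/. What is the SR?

Rule 1 (nasal place assimilation): no segment meets the environment; /xuwwutatomolika/ is unchanged.
Rule 2 (degemination): /ww/ is a geminate; the first /w/ deletes. /xuwwutatomolika/ → xuwutatomolika.
Rule 3 (intervocalic spirantization): /t/ is a stop between vowels /u/ and /a/, so it spirantizes to the fricative [s]. /t/ is a stop between vowels /a/ and /o/, so it spirantizes to the fricative [s]. /k/ is a stop between vowels /i/ and /a/, so it spirantizes to the fricative [x]. /xuwutatomolika/ → xuwusasomolixa.

xuwusasomolixa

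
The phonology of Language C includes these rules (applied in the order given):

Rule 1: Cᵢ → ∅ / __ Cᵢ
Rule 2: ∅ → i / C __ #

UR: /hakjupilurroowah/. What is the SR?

hakjupiluroowahi

Rule 1 (degemination): /rr/ is a geminate; the first /r/ deletes. /hakjupilurroowah/ → hakjupiluroowah.
Rule 2 (final i-epenthesis): the form ends in the consonant /h/, so [i] is inserted word-finally. /hakjupiluroowah/ → hakjupiluroowahi.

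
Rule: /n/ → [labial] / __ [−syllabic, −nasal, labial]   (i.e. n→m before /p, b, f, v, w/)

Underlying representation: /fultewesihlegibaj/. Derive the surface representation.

No segment of /fultewesihlegibaj/ meets the structural description of the rule, so the form surfaces unchanged.

fultewesihlegibaj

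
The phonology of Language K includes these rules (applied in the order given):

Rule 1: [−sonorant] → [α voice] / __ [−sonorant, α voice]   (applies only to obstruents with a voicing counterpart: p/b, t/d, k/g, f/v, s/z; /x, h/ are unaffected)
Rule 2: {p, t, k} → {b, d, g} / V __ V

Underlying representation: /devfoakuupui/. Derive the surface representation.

Rule 1 (regressive voicing assimilation): /v/ precedes the voiceless obstruent /f/, so it devoices to [f] by assimilation. /devfoakuupui/ → deffoakuupui.
Rule 2 (intervocalic voicing): /k/ is a voiceless stop between vowels /a/ and /u/, so it voices to [g]. /p/ is a voiceless stop between vowels /u/ and /u/, so it voices to [b]. /deffoakuupui/ → deffoaguubui.

deffoaguubui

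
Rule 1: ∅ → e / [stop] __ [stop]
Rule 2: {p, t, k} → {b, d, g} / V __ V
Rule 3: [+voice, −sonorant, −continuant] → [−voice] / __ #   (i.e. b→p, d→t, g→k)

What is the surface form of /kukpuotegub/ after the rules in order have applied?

kugebuodegup

Rule 1 (stop-cluster e-epenthesis): /k/ and /p/ form a stop–stop cluster, so [e] is inserted between them. /kukpuotegub/ → kukepuotegub.
Rule 2 (intervocalic voicing): /k/ is a voiceless stop between vowels /u/ and /e/, so it voices to [g]. /p/ is a voiceless stop between vowels /e/ and /u/, so it voices to [b]. /t/ is a voiceless stop between vowels /o/ and /e/, so it voices to [d]. /kukepuotegub/ → kugebuodegub.
Rule 3 (final devoicing): /b/ is a voiced stop in word-final position, so it devoices to [p]. /kugebuodegub/ → kugebuodegup.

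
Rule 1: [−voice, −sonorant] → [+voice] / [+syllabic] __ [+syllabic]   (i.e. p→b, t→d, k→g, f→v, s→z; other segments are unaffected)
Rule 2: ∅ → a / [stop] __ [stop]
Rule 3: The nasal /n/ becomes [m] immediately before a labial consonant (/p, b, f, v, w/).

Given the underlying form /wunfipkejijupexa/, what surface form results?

Rule 1 (intervocalic voicing): /p/ is a voiceless obstruent between vowels /u/ and /e/, so it voices to [b]. /wunfipkejijupexa/ → wunfipkejijubexa.
Rule 2 (stop-cluster a-epenthesis): /p/ and /k/ form a stop–stop cluster, so [a] is inserted between them. /wunfipkejijubexa/ → wunfipakejijubexa.
Rule 3 (nasal place assimilation): /n/ precedes the labial consonant /f/, so it assimilates in place to [m]. /wunfipakejijubexa/ → wumfipakejijubexa.

wumfipakejijubexa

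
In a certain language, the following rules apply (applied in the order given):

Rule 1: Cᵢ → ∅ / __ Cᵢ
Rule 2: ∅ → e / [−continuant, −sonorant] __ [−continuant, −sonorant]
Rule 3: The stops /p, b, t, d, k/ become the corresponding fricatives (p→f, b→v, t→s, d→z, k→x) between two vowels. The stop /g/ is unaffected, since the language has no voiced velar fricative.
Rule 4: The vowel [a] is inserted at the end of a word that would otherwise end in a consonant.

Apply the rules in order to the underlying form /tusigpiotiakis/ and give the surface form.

Rule 1 (degemination): no segment meets the environment; /tusigpiotiakis/ is unchanged.
Rule 2 (stop-cluster e-epenthesis): /g/ and /p/ form a stop–stop cluster, so [e] is inserted between them. /tusigpiotiakis/ → tusigepiotiakis.
Rule 3 (intervocalic spirantization): /p/ is a stop between vowels /e/ and /i/, so it spirantizes to the fricative [f]. /t/ is a stop between vowels /o/ and /i/, so it spirantizes to the fricative [s]. /k/ is a stop between vowels /a/ and /i/, so it spirantizes to the fricative [x]. /tusigepiotiakis/ → tusigefiosiaxis.
Rule 4 (final a-epenthesis): the form ends in the consonant /s/, so [a] is inserted word-finally. /tusigefiosiaxis/ → tusigefiosiaxisa.

tusigefiosiaxisa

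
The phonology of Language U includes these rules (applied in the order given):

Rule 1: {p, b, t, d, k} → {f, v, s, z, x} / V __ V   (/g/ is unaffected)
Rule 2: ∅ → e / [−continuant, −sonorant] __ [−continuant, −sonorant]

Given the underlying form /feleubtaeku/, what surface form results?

feleubetaexu

Rule 1 (intervocalic spirantization): /k/ is a stop between vowels /e/ and /u/, so it spirantizes to the fricative [x]. /feleubtaeku/ → feleubtaexu.
Rule 2 (stop-cluster e-epenthesis): /b/ and /t/ form a stop–stop cluster, so [e] is inserted between them. /feleubtaexu/ → feleubetaexu.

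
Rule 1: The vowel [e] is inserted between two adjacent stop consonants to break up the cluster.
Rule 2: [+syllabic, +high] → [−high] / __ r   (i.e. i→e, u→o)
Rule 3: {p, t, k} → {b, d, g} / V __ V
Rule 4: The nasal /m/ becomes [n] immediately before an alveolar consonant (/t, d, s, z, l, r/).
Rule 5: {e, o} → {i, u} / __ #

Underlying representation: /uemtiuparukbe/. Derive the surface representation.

uentiubarugebi

Rule 1 (stop-cluster e-epenthesis): /k/ and /b/ form a stop–stop cluster, so [e] is inserted between them. /uemtiuparukbe/ → uemtiuparukebe.
Rule 2 (pre-rhotic lowering): no segment meets the environment; /uemtiuparukebe/ is unchanged.
Rule 3 (intervocalic voicing): /p/ is a voiceless stop between vowels /u/ and /a/, so it voices to [b]. /k/ is a voiceless stop between vowels /u/ and /e/, so it voices to [g]. /uemtiuparukebe/ → uemtiubarugebe.
Rule 4 (nasal place assimilation): /m/ precedes the alveolar consonant /t/, so it assimilates in place to [n]. /uemtiubarugebe/ → uentiubarugebe.
Rule 5 (final vowel raising): /e/ is a mid vowel in word-final position, so it raises to [i]. /uentiubarugebe/ → uentiubarugebi.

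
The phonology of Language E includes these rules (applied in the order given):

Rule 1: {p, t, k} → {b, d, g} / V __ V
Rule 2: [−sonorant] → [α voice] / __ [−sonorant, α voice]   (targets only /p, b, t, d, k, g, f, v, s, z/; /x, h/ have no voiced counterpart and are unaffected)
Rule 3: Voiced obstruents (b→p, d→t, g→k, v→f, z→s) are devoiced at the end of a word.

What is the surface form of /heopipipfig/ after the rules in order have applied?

Rule 1 (intervocalic voicing): /p/ is a voiceless stop between vowels /o/ and /i/, so it voices to [b]. /p/ is a voiceless stop between vowels /i/ and /i/, so it voices to [b]. /heopipipfig/ → heobibipfig.
Rule 2 (regressive voicing assimilation): no segment meets the environment; /heobibipfig/ is unchanged.
Rule 3 (final devoicing): /g/ is a voiced obstruent in word-final position, so it devoices to [k]. /heobibipfig/ → heobibipfik.

heobibipfik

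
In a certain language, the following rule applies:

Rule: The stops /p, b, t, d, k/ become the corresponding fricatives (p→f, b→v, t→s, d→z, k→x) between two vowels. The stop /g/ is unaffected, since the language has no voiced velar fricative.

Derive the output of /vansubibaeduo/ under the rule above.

vansuvivaezuo

/b/ is a stop between vowels /u/ and /i/, so it spirantizes to the fricative [v].
/b/ is a stop between vowels /i/ and /a/, so it spirantizes to the fricative [v].
/d/ is a stop between vowels /e/ and /u/, so it spirantizes to the fricative [z].
Surface form: [vansuvivaezuo].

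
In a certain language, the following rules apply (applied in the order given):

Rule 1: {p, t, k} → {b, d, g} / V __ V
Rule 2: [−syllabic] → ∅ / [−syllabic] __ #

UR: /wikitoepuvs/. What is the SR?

Rule 1 (intervocalic voicing): /k/ is a voiceless stop between vowels /i/ and /i/, so it voices to [g]. /t/ is a voiceless stop between vowels /i/ and /o/, so it voices to [d]. /p/ is a voiceless stop between vowels /e/ and /u/, so it voices to [b]. /wikitoepuvs/ → wigidoebuvs.
Rule 2 (final cluster simplification): /s/ is the second consonant of a word-final cluster /vs/, so it deletes. /wigidoebuvs/ → wigidoebuv.

wigidoebuv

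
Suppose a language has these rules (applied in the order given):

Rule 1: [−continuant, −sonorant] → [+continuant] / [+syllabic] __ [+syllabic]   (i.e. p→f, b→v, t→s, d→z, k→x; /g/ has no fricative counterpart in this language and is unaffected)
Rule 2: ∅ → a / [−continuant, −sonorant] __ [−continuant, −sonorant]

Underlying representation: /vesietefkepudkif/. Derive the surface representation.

Rule 1 (intervocalic spirantization): /t/ is a stop between vowels /e/ and /e/, so it spirantizes to the fricative [s]. /p/ is a stop between vowels /e/ and /u/, so it spirantizes to the fricative [f]. /vesietefkepudkif/ → vesiesefkefudkif.
Rule 2 (stop-cluster a-epenthesis): /d/ and /k/ form a stop–stop cluster, so [a] is inserted between them. /vesiesefkefudkif/ → vesiesefkefudakif.

vesiesefkefudakif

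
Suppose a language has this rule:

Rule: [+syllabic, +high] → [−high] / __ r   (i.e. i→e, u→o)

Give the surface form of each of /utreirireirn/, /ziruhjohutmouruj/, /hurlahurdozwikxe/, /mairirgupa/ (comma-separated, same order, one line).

/utreirireirn/: /i/ is a high vowel immediately before /r/, so it lowers to [e]. /i/ is a high vowel immediately before /r/, so it lowers to [e]. /i/ is a high vowel immediately before /r/, so it lowers to [e]. → [utreerereern].
/ziruhjohutmouruj/: /i/ is a high vowel immediately before /r/, so it lowers to [e]. /u/ is a high vowel immediately before /r/, so it lowers to [o]. → [zeruhjohutmooruj].
/hurlahurdozwikxe/: /u/ is a high vowel immediately before /r/, so it lowers to [o]. /u/ is a high vowel immediately before /r/, so it lowers to [o]. → [horlahordozwikxe].
/mairirgupa/: /i/ is a high vowel immediately before /r/, so it lowers to [e]. /i/ is a high vowel immediately before /r/, so it lowers to [e]. → [maerergupa].

utreerereern, zeruhjohutmooruj, horlahordozwikxe, maerergupa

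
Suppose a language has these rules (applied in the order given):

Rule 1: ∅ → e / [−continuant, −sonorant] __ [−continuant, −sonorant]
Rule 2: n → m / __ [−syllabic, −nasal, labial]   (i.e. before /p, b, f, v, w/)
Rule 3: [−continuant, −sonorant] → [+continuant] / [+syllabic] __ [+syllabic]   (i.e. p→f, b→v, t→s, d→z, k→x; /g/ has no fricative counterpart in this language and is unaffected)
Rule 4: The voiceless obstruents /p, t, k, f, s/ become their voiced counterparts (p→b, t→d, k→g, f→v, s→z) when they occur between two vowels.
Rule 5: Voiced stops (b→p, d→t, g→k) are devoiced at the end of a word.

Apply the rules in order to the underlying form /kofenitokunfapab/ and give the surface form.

kovenizoxumfavap

Rule 1 (stop-cluster e-epenthesis): no segment meets the environment; /kofenitokunfapab/ is unchanged.
Rule 2 (nasal place assimilation): /n/ precedes the labial consonant /f/, so it assimilates in place to [m]. /kofenitokunfapab/ → kofenitokumfapab.
Rule 3 (intervocalic spirantization): /t/ is a stop between vowels /i/ and /o/, so it spirantizes to the fricative [s]. /k/ is a stop between vowels /o/ and /u/, so it spirantizes to the fricative [x]. /p/ is a stop between vowels /a/ and /a/, so it spirantizes to the fricative [f]. /kofenitokumfapab/ → kofenisoxumfafab.
Rule 4 (intervocalic voicing): /f/ is a voiceless obstruent between vowels /o/ and /e/, so it voices to [v]. /s/ is a voiceless obstruent between vowels /i/ and /o/, so it voices to [z]. /f/ is a voiceless obstruent between vowels /a/ and /a/, so it voices to [v]. /kofenisoxumfafab/ → kovenizoxumfavab.
Rule 5 (final devoicing): /b/ is a voiced stop in word-final position, so it devoices to [p]. /kovenizoxumfavab/ → kovenizoxumfavap.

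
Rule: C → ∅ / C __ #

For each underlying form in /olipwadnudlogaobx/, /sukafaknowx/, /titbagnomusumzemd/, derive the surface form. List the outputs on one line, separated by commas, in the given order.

olipwadnudlogaob, sukafaknow, titbagnomusumzem

/olipwadnudlogaobx/: /x/ is the second consonant of a word-final cluster /bx/, so it deletes. → [olipwadnudlogaob].
/sukafaknowx/: /x/ is the second consonant of a word-final cluster /wx/, so it deletes. → [sukafaknow].
/titbagnomusumzemd/: /d/ is the second consonant of a word-final cluster /md/, so it deletes. → [titbagnomusumzem].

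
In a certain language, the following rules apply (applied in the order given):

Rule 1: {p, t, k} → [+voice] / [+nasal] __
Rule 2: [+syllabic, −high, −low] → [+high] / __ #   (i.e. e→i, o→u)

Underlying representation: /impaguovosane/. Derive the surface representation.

Rule 1 (post-nasal voicing): /p/ is a voiceless stop immediately after the nasal /m/, so it voices to [b]. /impaguovosane/ → imbaguovosane.
Rule 2 (final vowel raising): /e/ is a mid vowel in word-final position, so it raises to [i]. /imbaguovosane/ → imbaguovosani.

imbaguovosani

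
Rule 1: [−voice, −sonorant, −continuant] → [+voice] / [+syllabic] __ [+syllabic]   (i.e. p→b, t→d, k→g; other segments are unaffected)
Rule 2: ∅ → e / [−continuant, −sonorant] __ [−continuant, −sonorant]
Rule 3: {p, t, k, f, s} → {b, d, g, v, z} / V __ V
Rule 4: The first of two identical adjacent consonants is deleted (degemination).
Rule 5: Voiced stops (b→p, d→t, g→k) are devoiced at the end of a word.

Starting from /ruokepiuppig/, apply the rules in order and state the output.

Rule 1 (intervocalic voicing): /k/ is a voiceless stop between vowels /o/ and /e/, so it voices to [g]. /p/ is a voiceless stop between vowels /e/ and /i/, so it voices to [b]. /ruokepiuppig/ → ruogebiuppig.
Rule 2 (stop-cluster e-epenthesis): /p/ and /p/ form a stop–stop cluster, so [e] is inserted between them. /ruogebiuppig/ → ruogebiupepig.
Rule 3 (intervocalic voicing): /p/ is a voiceless obstruent between vowels /u/ and /e/, so it voices to [b]. /p/ is a voiceless obstruent between vowels /e/ and /i/, so it voices to [b]. /ruogebiupepig/ → ruogebiubebig.
Rule 4 (degemination): no segment meets the environment; /ruogebiubebig/ is unchanged.
Rule 5 (final devoicing): /g/ is a voiced stop in word-final position, so it devoices to [k]. /ruogebiubebig/ → ruogebiubebik.

ruogebiubebik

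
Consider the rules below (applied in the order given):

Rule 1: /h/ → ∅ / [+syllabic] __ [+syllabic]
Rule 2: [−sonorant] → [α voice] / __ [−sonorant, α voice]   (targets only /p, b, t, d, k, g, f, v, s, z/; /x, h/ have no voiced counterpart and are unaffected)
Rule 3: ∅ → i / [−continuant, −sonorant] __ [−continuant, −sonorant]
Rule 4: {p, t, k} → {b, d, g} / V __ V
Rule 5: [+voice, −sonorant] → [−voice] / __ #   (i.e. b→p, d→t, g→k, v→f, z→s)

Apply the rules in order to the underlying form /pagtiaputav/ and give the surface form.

Rule 1 (intervocalic h-deletion): no segment meets the environment; /pagtiaputav/ is unchanged.
Rule 2 (regressive voicing assimilation): /g/ precedes the voiceless obstruent /t/, so it devoices to [k] by assimilation. /pagtiaputav/ → paktiaputav.
Rule 3 (stop-cluster i-epenthesis): /k/ and /t/ form a stop–stop cluster, so [i] is inserted between them. /paktiaputav/ → pakitiaputav.
Rule 4 (intervocalic voicing): /k/ is a voiceless stop between vowels /a/ and /i/, so it voices to [g]. /t/ is a voiceless stop between vowels /i/ and /i/, so it voices to [d]. /p/ is a voiceless stop between vowels /a/ and /u/, so it voices to [b]. /t/ is a voiceless stop between vowels /u/ and /a/, so it voices to [d]. /pakitiaputav/ → pagidiabudav.
Rule 5 (final devoicing): /v/ is a voiced obstruent in word-final position, so it devoices to [f]. /pagidiabudav/ → pagidiabudaf.

pagidiabudaf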